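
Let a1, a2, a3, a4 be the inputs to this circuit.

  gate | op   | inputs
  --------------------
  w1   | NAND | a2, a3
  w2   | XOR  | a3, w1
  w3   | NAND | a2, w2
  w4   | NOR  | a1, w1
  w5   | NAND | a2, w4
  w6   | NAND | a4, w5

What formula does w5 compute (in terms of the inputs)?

a2 NAND (a1 NOR (a2 NAND a3))

w1 = a2 NAND a3
w4 = a1 NOR w1 = a1 NOR (a2 NAND a3)
w5 = a2 NAND w4 = a2 NAND (a1 NOR (a2 NAND a3))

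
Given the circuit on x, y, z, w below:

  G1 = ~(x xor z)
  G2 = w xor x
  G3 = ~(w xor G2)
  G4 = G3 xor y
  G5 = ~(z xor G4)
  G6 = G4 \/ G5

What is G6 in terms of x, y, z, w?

G2 = w xor x
G3 = ~(w xor G2) = ~(w xor (w xor x))
G4 = G3 xor y = (~(w xor (w xor x))) xor y
G5 = ~(z xor G4) = ~(z xor ((~(w xor (w xor x))) xor y))
G6 = G4 \/ G5 = ((~(w xor (w xor x))) xor y) \/ (~(z xor ((~(w xor (w xor x))) xor y)))

((~(w xor (w xor x))) xor y) \/ (~(z xor ((~(w xor (w xor x))) xor y)))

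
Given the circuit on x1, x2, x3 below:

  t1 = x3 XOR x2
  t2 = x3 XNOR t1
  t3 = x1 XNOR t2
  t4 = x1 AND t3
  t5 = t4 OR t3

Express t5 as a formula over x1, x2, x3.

t1 = x3 XOR x2
t2 = x3 XNOR t1 = x3 XNOR (x3 XOR x2)
t3 = x1 XNOR t2 = x1 XNOR (x3 XNOR (x3 XOR x2))
t4 = x1 AND t3 = x1 AND (x1 XNOR (x3 XNOR (x3 XOR x2)))
t5 = t4 OR t3 = (x1 AND (x1 XNOR (x3 XNOR (x3 XOR x2)))) OR (x1 XNOR (x3 XNOR (x3 XOR x2)))

(x1 AND (x1 XNOR (x3 XNOR (x3 XOR x2)))) OR (x1 XNOR (x3 XNOR (x3 XOR x2)))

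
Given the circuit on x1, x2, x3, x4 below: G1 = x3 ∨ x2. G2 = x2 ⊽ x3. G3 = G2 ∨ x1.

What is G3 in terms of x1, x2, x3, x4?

G2 = x2 ⊽ x3
G3 = G2 ∨ x1 = (x2 ⊽ x3) ∨ x1

(x2 ⊽ x3) ∨ x1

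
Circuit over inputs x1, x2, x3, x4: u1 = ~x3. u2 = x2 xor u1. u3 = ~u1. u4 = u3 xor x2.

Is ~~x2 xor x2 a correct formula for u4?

No

u1 = ~x3
u3 = ~u1 = ~~x3
u4 = u3 xor x2 = ~~x3 xor x2
At x1=0, x2=0, x3=1, x4=0: circuit gives 1, formula gives 0.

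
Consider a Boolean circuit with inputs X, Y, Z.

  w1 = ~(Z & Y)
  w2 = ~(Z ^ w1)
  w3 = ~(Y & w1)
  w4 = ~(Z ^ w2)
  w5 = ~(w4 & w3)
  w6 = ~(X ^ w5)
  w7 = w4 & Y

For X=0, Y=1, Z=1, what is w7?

0

w1 = ~(1 & 1) = 0
w2 = ~(1 ^ 0) = 0
w4 = ~(1 ^ 0) = 0
w7 = 0 & 1 = 0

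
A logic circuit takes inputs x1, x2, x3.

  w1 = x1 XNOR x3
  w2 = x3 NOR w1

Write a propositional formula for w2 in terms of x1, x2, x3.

x3 NOR (x1 XNOR x3)

w1 = x1 XNOR x3
w2 = x3 NOR w1 = x3 NOR (x1 XNOR x3)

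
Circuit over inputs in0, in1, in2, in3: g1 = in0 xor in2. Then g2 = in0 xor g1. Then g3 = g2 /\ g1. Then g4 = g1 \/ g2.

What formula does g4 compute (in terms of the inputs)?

(in0 xor in2) \/ (in0 xor (in0 xor in2))

g1 = in0 xor in2
g2 = in0 xor g1 = in0 xor (in0 xor in2)
g4 = g1 \/ g2 = (in0 xor in2) \/ (in0 xor (in0 xor in2))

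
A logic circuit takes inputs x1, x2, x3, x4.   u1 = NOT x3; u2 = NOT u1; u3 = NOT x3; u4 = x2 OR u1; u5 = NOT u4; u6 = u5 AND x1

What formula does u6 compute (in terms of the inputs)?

NOT (x2 OR NOT x3) AND x1

u1 = NOT x3
u4 = x2 OR u1 = x2 OR NOT x3
u5 = NOT u4 = NOT (x2 OR NOT x3)
u6 = u5 AND x1 = NOT (x2 OR NOT x3) AND x1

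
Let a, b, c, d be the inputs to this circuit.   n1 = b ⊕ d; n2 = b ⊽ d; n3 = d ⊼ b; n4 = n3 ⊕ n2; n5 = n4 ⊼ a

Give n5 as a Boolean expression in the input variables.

n2 = b ⊽ d
n3 = d ⊼ b
n4 = n3 ⊕ n2 = (d ⊼ b) ⊕ (b ⊽ d)
n5 = n4 ⊼ a = ((d ⊼ b) ⊕ (b ⊽ d)) ⊼ a

((d ⊼ b) ⊕ (b ⊽ d)) ⊼ a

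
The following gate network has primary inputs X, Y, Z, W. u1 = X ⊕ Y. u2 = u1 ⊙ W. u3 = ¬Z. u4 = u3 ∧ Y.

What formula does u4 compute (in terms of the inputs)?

¬Z ∧ Y

u3 = ¬Z
u4 = u3 ∧ Y = ¬Z ∧ Y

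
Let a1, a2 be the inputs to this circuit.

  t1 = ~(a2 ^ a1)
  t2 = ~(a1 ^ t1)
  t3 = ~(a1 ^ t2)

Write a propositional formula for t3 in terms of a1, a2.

~(a1 ^ (~(a1 ^ (~(a2 ^ a1)))))

t1 = ~(a2 ^ a1)
t2 = ~(a1 ^ t1) = ~(a1 ^ (~(a2 ^ a1)))
t3 = ~(a1 ^ t2) = ~(a1 ^ (~(a1 ^ (~(a2 ^ a1)))))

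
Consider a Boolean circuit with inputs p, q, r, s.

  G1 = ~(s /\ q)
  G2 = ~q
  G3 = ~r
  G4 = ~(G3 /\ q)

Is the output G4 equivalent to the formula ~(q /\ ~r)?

G3 = ~r
G4 = ~(G3 /\ q) = ~(~r /\ q)
At p=0, q=1, r=0, s=0: circuit gives 0, formula gives 0.
At p=0, q=0, r=0, s=0: circuit gives 1, formula gives 1.
Agrees on all 16 inputs.

Yes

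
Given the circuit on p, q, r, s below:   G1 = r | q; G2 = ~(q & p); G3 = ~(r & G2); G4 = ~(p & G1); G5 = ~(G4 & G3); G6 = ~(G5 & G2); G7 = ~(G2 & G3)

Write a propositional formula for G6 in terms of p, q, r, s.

~((~((~(p & (r | q))) & (~(r & (~(q & p)))))) & (~(q & p)))

G1 = r | q
G2 = ~(q & p)
G3 = ~(r & G2) = ~(r & (~(q & p)))
G4 = ~(p & G1) = ~(p & (r | q))
G5 = ~(G4 & G3) = ~((~(p & (r | q))) & (~(r & (~(q & p)))))
G6 = ~(G5 & G2) = ~((~((~(p & (r | q))) & (~(r & (~(q & p)))))) & (~(q & p)))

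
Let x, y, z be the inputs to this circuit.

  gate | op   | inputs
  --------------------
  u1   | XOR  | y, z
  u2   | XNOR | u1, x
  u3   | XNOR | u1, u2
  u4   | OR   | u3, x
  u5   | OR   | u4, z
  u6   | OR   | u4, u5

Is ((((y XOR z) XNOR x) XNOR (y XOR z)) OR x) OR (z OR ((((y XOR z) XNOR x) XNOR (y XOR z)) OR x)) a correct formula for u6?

u1 = y XOR z
u2 = u1 XNOR x = (y XOR z) XNOR x
u3 = u1 XNOR u2 = (y XOR z) XNOR ((y XOR z) XNOR x)
u4 = u3 OR x = ((y XOR z) XNOR ((y XOR z) XNOR x)) OR x
u5 = u4 OR z = (((y XOR z) XNOR ((y XOR z) XNOR x)) OR x) OR z
u6 = u4 OR u5 = (((y XOR z) XNOR ((y XOR z) XNOR x)) OR x) OR ((((y XOR z) XNOR ((y XOR z) XNOR x)) OR x) OR z)
At x=0, y=0, z=0: circuit gives 0, formula gives 0.
At x=0, y=0, z=1: circuit gives 1, formula gives 1.
Agrees on all 8 inputs.

Yes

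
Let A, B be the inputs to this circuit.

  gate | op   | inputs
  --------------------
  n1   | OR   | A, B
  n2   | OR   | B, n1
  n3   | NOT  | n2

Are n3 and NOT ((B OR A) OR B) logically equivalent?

Yes

n1 = A OR B
n2 = B OR n1 = B OR (A OR B)
n3 = NOT n2 = NOT (B OR (A OR B))
At A=0, B=1: circuit gives 0, formula gives 0.
At A=0, B=0: circuit gives 1, formula gives 1.
Agrees on all 4 inputs.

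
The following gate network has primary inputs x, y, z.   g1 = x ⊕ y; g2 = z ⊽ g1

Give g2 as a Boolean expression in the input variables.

z ⊽ (x ⊕ y)

g1 = x ⊕ y
g2 = z ⊽ g1 = z ⊽ (x ⊕ y)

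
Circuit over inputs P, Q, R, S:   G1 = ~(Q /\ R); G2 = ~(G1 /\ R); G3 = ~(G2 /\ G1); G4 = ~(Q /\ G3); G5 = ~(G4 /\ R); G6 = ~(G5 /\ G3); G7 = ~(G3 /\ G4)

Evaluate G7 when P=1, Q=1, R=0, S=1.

G1 = ~(1 /\ 0) = 1
G2 = ~(1 /\ 0) = 1
G3 = ~(1 /\ 1) = 0
G4 = ~(1 /\ 0) = 1
G7 = ~(0 /\ 1) = 1

1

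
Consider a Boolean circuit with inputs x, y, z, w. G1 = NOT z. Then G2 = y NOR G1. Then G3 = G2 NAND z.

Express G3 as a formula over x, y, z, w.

(y NOR NOT z) NAND z

G1 = NOT z
G2 = y NOR G1 = y NOR NOT z
G3 = G2 NAND z = (y NOR NOT z) NAND z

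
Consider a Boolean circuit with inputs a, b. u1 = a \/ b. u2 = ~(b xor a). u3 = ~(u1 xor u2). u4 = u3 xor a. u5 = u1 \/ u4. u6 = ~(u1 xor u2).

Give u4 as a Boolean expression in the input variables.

(~((a \/ b) xor (~(b xor a)))) xor a

u1 = a \/ b
u2 = ~(b xor a)
u3 = ~(u1 xor u2) = ~((a \/ b) xor (~(b xor a)))
u4 = u3 xor a = (~((a \/ b) xor (~(b xor a)))) xor a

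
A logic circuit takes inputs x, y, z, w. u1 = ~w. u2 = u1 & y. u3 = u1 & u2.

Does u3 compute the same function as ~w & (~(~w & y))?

No

u1 = ~w
u2 = u1 & y = ~w & y
u3 = u1 & u2 = ~w & (~w & y)
At x=0, y=0, z=0, w=0: circuit gives 0, formula gives 1.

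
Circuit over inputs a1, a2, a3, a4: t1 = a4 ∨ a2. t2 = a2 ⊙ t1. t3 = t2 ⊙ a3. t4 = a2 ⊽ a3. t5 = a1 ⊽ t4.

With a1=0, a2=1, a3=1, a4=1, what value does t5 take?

t4 = 1 ⊽ 1 = 0
t5 = 0 ⊽ 0 = 1

1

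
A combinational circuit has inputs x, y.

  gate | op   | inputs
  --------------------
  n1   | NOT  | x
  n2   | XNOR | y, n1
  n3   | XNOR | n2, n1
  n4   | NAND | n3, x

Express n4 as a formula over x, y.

n1 = NOT x
n2 = y XNOR n1 = y XNOR NOT x
n3 = n2 XNOR n1 = (y XNOR NOT x) XNOR NOT x
n4 = n3 NAND x = ((y XNOR NOT x) XNOR NOT x) NAND x

((y XNOR NOT x) XNOR NOT x) NAND x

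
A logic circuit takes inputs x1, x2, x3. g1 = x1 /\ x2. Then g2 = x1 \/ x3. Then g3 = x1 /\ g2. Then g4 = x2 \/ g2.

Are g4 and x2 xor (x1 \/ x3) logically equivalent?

No

g2 = x1 \/ x3
g4 = x2 \/ g2 = x2 \/ (x1 \/ x3)
At x1=0, x2=1, x3=1: circuit gives 1, formula gives 0.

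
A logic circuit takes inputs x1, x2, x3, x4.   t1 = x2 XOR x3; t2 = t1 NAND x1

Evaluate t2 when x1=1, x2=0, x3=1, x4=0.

0

t1 = 0 XOR 1 = 1
t2 = 1 NAND 1 = 0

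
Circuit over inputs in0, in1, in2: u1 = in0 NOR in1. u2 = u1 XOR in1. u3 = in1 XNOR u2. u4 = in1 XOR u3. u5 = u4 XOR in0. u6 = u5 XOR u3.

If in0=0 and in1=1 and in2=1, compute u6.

u1 = 0 NOR 1 = 0
u2 = 0 XOR 1 = 1
u3 = 1 XNOR 1 = 1
u4 = 1 XOR 1 = 0
u5 = 0 XOR 0 = 0
u6 = 0 XOR 1 = 1

1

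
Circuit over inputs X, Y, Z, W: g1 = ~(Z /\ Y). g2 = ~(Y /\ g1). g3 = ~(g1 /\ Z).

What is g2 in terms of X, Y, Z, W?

g1 = ~(Z /\ Y)
g2 = ~(Y /\ g1) = ~(Y /\ (~(Z /\ Y)))

~(Y /\ (~(Z /\ Y)))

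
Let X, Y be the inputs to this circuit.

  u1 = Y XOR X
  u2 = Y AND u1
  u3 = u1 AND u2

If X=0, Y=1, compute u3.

u1 = 1 XOR 0 = 1
u2 = 1 AND 1 = 1
u3 = 1 AND 1 = 1

1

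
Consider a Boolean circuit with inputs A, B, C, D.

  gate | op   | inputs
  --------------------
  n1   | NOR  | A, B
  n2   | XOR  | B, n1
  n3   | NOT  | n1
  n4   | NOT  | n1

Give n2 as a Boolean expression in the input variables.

B XOR (A NOR B)

n1 = A NOR B
n2 = B XOR n1 = B XOR (A NOR B)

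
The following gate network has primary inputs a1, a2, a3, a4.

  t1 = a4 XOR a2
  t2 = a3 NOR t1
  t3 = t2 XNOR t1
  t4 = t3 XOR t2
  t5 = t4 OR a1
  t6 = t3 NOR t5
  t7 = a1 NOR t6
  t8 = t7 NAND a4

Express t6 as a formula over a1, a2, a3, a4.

((a3 NOR (a4 XOR a2)) XNOR (a4 XOR a2)) NOR ((((a3 NOR (a4 XOR a2)) XNOR (a4 XOR a2)) XOR (a3 NOR (a4 XOR a2))) OR a1)

t1 = a4 XOR a2
t2 = a3 NOR t1 = a3 NOR (a4 XOR a2)
t3 = t2 XNOR t1 = (a3 NOR (a4 XOR a2)) XNOR (a4 XOR a2)
t4 = t3 XOR t2 = ((a3 NOR (a4 XOR a2)) XNOR (a4 XOR a2)) XOR (a3 NOR (a4 XOR a2))
t5 = t4 OR a1 = (((a3 NOR (a4 XOR a2)) XNOR (a4 XOR a2)) XOR (a3 NOR (a4 XOR a2))) OR a1
t6 = t3 NOR t5 = ((a3 NOR (a4 XOR a2)) XNOR (a4 XOR a2)) NOR ((((a3 NOR (a4 XOR a2)) XNOR (a4 XOR a2)) XOR (a3 NOR (a4 XOR a2))) OR a1)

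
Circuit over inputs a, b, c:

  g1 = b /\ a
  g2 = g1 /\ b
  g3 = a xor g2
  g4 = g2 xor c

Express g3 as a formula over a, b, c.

a xor ((b /\ a) /\ b)

g1 = b /\ a
g2 = g1 /\ b = (b /\ a) /\ b
g3 = a xor g2 = a xor ((b /\ a) /\ b)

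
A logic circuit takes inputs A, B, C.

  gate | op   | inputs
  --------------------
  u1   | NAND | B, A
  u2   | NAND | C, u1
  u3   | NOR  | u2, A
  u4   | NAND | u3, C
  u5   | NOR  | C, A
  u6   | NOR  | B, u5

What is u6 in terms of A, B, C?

u5 = C NOR A
u6 = B NOR u5 = B NOR (C NOR A)

B NOR (C NOR A)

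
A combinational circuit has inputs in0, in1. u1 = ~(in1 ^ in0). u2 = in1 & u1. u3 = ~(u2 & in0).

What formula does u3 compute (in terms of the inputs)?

u1 = ~(in1 ^ in0)
u2 = in1 & u1 = in1 & (~(in1 ^ in0))
u3 = ~(u2 & in0) = ~((in1 & (~(in1 ^ in0))) & in0)

~((in1 & (~(in1 ^ in0))) & in0)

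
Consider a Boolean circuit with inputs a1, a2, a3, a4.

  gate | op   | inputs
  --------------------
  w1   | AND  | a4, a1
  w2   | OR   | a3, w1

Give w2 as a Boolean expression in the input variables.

a3 OR (a4 AND a1)

w1 = a4 AND a1
w2 = a3 OR w1 = a3 OR (a4 AND a1)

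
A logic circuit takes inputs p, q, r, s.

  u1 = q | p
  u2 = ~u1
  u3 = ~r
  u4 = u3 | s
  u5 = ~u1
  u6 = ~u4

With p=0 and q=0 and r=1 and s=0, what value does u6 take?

1

u3 = ~1 = 0
u4 = 0 | 0 = 0
u6 = ~0 = 1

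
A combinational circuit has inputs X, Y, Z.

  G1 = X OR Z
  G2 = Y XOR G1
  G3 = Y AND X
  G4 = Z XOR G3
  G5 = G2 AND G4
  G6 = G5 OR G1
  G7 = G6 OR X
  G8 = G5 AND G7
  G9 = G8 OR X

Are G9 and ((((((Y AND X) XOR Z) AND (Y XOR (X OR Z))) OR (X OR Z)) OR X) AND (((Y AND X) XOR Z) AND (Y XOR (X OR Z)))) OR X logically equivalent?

G1 = X OR Z
G2 = Y XOR G1 = Y XOR (X OR Z)
G3 = Y AND X
G4 = Z XOR G3 = Z XOR (Y AND X)
G5 = G2 AND G4 = (Y XOR (X OR Z)) AND (Z XOR (Y AND X))
G6 = G5 OR G1 = ((Y XOR (X OR Z)) AND (Z XOR (Y AND X))) OR (X OR Z)
G7 = G6 OR X = (((Y XOR (X OR Z)) AND (Z XOR (Y AND X))) OR (X OR Z)) OR X
G8 = G5 AND G7 = ((Y XOR (X OR Z)) AND (Z XOR (Y AND X))) AND ((((Y XOR (X OR Z)) AND (Z XOR (Y AND X))) OR (X OR Z)) OR X)
G9 = G8 OR X = (((Y XOR (X OR Z)) AND (Z XOR (Y AND X))) AND ((((Y XOR (X OR Z)) AND (Z XOR (Y AND X))) OR (X OR Z)) OR X)) OR X
At X=0, Y=0, Z=0: circuit gives 0, formula gives 0.
At X=0, Y=0, Z=1: circuit gives 1, formula gives 1.
Agrees on all 8 inputs.

Yes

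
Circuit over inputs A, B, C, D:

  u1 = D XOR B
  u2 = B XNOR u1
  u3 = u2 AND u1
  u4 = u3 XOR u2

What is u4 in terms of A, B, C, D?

u1 = D XOR B
u2 = B XNOR u1 = B XNOR (D XOR B)
u3 = u2 AND u1 = (B XNOR (D XOR B)) AND (D XOR B)
u4 = u3 XOR u2 = ((B XNOR (D XOR B)) AND (D XOR B)) XOR (B XNOR (D XOR B))

((B XNOR (D XOR B)) AND (D XOR B)) XOR (B XNOR (D XOR B))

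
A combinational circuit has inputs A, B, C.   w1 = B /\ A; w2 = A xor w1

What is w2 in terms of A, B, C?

w1 = B /\ A
w2 = A xor w1 = A xor (B /\ A)

A xor (B /\ A)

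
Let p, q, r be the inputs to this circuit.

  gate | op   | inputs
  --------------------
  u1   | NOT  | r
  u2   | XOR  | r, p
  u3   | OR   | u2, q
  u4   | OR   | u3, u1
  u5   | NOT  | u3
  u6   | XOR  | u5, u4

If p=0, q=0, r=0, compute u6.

u1 = NOT 0 = 1
u2 = 0 XOR 0 = 0
u3 = 0 OR 0 = 0
u4 = 0 OR 1 = 1
u5 = NOT 0 = 1
u6 = 1 XOR 1 = 0

0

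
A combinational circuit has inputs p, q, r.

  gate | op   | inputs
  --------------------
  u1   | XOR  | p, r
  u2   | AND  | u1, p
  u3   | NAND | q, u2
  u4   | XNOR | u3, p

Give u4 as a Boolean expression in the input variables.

(q NAND ((p XOR r) AND p)) XNOR p

u1 = p XOR r
u2 = u1 AND p = (p XOR r) AND p
u3 = q NAND u2 = q NAND ((p XOR r) AND p)
u4 = u3 XNOR p = (q NAND ((p XOR r) AND p)) XNOR p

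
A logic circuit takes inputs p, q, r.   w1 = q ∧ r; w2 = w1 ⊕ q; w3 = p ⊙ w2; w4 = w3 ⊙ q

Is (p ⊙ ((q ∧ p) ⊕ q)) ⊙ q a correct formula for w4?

No

w1 = q ∧ r
w2 = w1 ⊕ q = (q ∧ r) ⊕ q
w3 = p ⊙ w2 = p ⊙ ((q ∧ r) ⊕ q)
w4 = w3 ⊙ q = (p ⊙ ((q ∧ r) ⊕ q)) ⊙ q
At p=0, q=1, r=1: circuit gives 1, formula gives 0.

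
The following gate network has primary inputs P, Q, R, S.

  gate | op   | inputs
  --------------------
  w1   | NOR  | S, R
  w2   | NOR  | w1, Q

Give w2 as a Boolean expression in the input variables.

(S NOR R) NOR Q

w1 = S NOR R
w2 = w1 NOR Q = (S NOR R) NOR Q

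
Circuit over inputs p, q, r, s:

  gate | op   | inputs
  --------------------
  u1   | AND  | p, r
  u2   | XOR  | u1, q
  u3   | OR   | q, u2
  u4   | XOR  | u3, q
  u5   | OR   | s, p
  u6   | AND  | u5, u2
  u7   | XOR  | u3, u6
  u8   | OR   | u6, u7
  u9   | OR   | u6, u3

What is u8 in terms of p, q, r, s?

((s OR p) AND ((p AND r) XOR q)) OR ((q OR ((p AND r) XOR q)) XOR ((s OR p) AND ((p AND r) XOR q)))

u1 = p AND r
u2 = u1 XOR q = (p AND r) XOR q
u3 = q OR u2 = q OR ((p AND r) XOR q)
u5 = s OR p
u6 = u5 AND u2 = (s OR p) AND ((p AND r) XOR q)
u7 = u3 XOR u6 = (q OR ((p AND r) XOR q)) XOR ((s OR p) AND ((p AND r) XOR q))
u8 = u6 OR u7 = ((s OR p) AND ((p AND r) XOR q)) OR ((q OR ((p AND r) XOR q)) XOR ((s OR p) AND ((p AND r) XOR q)))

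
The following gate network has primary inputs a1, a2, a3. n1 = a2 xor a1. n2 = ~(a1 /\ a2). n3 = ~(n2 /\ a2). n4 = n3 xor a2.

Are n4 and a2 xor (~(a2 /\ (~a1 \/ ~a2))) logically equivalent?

n2 = ~(a1 /\ a2)
n3 = ~(n2 /\ a2) = ~((~(a1 /\ a2)) /\ a2)
n4 = n3 xor a2 = (~((~(a1 /\ a2)) /\ a2)) xor a2
At a1=1, a2=1, a3=0: circuit gives 0, formula gives 0.
At a1=0, a2=0, a3=0: circuit gives 1, formula gives 1.
Agrees on all 8 inputs.

Yes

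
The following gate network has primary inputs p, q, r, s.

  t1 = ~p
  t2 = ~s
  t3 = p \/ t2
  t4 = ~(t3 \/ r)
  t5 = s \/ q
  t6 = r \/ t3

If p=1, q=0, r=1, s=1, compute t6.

t2 = ~1 = 0
t3 = 1 \/ 0 = 1
t6 = 1 \/ 1 = 1

1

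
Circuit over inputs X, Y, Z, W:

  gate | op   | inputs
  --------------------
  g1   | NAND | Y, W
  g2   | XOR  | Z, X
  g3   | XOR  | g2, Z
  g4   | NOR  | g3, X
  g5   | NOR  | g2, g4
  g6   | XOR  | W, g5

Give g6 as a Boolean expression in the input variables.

W XOR ((Z XOR X) NOR (((Z XOR X) XOR Z) NOR X))

g2 = Z XOR X
g3 = g2 XOR Z = (Z XOR X) XOR Z
g4 = g3 NOR X = ((Z XOR X) XOR Z) NOR X
g5 = g2 NOR g4 = (Z XOR X) NOR (((Z XOR X) XOR Z) NOR X)
g6 = W XOR g5 = W XOR ((Z XOR X) NOR (((Z XOR X) XOR Z) NOR X))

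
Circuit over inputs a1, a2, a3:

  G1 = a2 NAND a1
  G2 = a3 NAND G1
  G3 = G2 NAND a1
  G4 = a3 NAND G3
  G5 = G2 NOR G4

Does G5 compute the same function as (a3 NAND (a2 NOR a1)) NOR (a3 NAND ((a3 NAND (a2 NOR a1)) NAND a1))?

No

G1 = a2 NAND a1
G2 = a3 NAND G1 = a3 NAND (a2 NAND a1)
G3 = G2 NAND a1 = (a3 NAND (a2 NAND a1)) NAND a1
G4 = a3 NAND G3 = a3 NAND ((a3 NAND (a2 NAND a1)) NAND a1)
G5 = G2 NOR G4 = (a3 NAND (a2 NAND a1)) NOR (a3 NAND ((a3 NAND (a2 NAND a1)) NAND a1))
At a1=0, a2=1, a3=1: circuit gives 1, formula gives 0.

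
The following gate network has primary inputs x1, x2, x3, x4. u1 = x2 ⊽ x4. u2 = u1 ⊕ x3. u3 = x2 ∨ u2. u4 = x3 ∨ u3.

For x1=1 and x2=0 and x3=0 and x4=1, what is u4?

0

u1 = 0 ⊽ 1 = 0
u2 = 0 ⊕ 0 = 0
u3 = 0 ∨ 0 = 0
u4 = 0 ∨ 0 = 0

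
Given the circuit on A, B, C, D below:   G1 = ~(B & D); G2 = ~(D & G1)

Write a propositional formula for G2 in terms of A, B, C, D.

~(D & (~(B & D)))

G1 = ~(B & D)
G2 = ~(D & G1) = ~(D & (~(B & D)))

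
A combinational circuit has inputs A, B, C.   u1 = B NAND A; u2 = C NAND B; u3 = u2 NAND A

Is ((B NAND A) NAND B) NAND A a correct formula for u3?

No

u2 = C NAND B
u3 = u2 NAND A = (C NAND B) NAND A
At A=1, B=1, C=1: circuit gives 1, formula gives 0.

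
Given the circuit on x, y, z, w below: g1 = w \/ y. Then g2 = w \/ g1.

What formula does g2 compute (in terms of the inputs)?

g1 = w \/ y
g2 = w \/ g1 = w \/ (w \/ y)

w \/ (w \/ y)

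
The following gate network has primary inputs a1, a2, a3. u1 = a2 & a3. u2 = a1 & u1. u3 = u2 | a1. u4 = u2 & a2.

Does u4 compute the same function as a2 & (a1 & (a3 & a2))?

u1 = a2 & a3
u2 = a1 & u1 = a1 & (a2 & a3)
u4 = u2 & a2 = (a1 & (a2 & a3)) & a2
At a1=0, a2=0, a3=0: circuit gives 0, formula gives 0.
At a1=1, a2=1, a3=1: circuit gives 1, formula gives 1.
Agrees on all 8 inputs.

Yes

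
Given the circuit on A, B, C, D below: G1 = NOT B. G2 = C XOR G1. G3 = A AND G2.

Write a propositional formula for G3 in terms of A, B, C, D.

A AND (C XOR NOT B)

G1 = NOT B
G2 = C XOR G1 = C XOR NOT B
G3 = A AND G2 = A AND (C XOR NOT B)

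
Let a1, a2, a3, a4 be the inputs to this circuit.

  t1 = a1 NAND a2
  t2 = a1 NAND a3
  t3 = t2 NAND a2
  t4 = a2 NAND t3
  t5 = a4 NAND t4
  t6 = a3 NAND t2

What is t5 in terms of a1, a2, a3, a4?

a4 NAND (a2 NAND ((a1 NAND a3) NAND a2))

t2 = a1 NAND a3
t3 = t2 NAND a2 = (a1 NAND a3) NAND a2
t4 = a2 NAND t3 = a2 NAND ((a1 NAND a3) NAND a2)
t5 = a4 NAND t4 = a4 NAND (a2 NAND ((a1 NAND a3) NAND a2))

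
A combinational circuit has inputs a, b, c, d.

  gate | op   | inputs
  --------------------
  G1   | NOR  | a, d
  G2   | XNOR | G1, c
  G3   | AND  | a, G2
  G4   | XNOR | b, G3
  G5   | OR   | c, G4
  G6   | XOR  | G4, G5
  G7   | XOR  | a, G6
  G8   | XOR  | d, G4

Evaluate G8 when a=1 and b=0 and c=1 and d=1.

G1 = 1 NOR 1 = 0
G2 = 0 XNOR 1 = 0
G3 = 1 AND 0 = 0
G4 = 0 XNOR 0 = 1
G8 = 1 XOR 1 = 0

0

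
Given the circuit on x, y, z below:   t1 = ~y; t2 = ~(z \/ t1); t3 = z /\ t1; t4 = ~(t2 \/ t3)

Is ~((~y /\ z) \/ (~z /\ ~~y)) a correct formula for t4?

t1 = ~y
t2 = ~(z \/ t1) = ~(z \/ ~y)
t3 = z /\ t1 = z /\ ~y
t4 = ~(t2 \/ t3) = ~((~(z \/ ~y)) \/ (z /\ ~y))
At x=0, y=0, z=1: circuit gives 0, formula gives 0.
At x=0, y=0, z=0: circuit gives 1, formula gives 1.
Agrees on all 8 inputs.

Yes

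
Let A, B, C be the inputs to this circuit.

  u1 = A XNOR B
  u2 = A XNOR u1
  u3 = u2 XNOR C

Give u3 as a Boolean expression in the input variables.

(A XNOR (A XNOR B)) XNOR C

u1 = A XNOR B
u2 = A XNOR u1 = A XNOR (A XNOR B)
u3 = u2 XNOR C = (A XNOR (A XNOR B)) XNOR C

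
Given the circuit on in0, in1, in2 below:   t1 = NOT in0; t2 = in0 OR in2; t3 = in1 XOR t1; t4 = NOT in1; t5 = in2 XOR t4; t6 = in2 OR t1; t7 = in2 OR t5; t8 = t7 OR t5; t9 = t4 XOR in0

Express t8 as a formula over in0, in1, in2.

(in2 OR (in2 XOR NOT in1)) OR (in2 XOR NOT in1)

t4 = NOT in1
t5 = in2 XOR t4 = in2 XOR NOT in1
t7 = in2 OR t5 = in2 OR (in2 XOR NOT in1)
t8 = t7 OR t5 = (in2 OR (in2 XOR NOT in1)) OR (in2 XOR NOT in1)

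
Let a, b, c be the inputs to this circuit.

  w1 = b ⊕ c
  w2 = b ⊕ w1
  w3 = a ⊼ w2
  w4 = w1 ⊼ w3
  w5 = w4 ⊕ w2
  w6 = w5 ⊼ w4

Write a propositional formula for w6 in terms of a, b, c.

(((b ⊕ c) ⊼ (a ⊼ (b ⊕ (b ⊕ c)))) ⊕ (b ⊕ (b ⊕ c))) ⊼ ((b ⊕ c) ⊼ (a ⊼ (b ⊕ (b ⊕ c))))

w1 = b ⊕ c
w2 = b ⊕ w1 = b ⊕ (b ⊕ c)
w3 = a ⊼ w2 = a ⊼ (b ⊕ (b ⊕ c))
w4 = w1 ⊼ w3 = (b ⊕ c) ⊼ (a ⊼ (b ⊕ (b ⊕ c)))
w5 = w4 ⊕ w2 = ((b ⊕ c) ⊼ (a ⊼ (b ⊕ (b ⊕ c)))) ⊕ (b ⊕ (b ⊕ c))
w6 = w5 ⊼ w4 = (((b ⊕ c) ⊼ (a ⊼ (b ⊕ (b ⊕ c)))) ⊕ (b ⊕ (b ⊕ c))) ⊼ ((b ⊕ c) ⊼ (a ⊼ (b ⊕ (b ⊕ c))))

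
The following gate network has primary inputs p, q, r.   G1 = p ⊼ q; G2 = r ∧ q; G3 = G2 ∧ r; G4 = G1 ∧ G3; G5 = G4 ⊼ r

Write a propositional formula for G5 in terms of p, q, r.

((p ⊼ q) ∧ ((r ∧ q) ∧ r)) ⊼ r

G1 = p ⊼ q
G2 = r ∧ q
G3 = G2 ∧ r = (r ∧ q) ∧ r
G4 = G1 ∧ G3 = (p ⊼ q) ∧ ((r ∧ q) ∧ r)
G5 = G4 ⊼ r = ((p ⊼ q) ∧ ((r ∧ q) ∧ r)) ⊼ r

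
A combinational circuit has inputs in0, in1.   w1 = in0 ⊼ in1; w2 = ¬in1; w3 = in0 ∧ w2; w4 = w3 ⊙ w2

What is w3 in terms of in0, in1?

in0 ∧ ¬in1

w2 = ¬in1
w3 = in0 ∧ w2 = in0 ∧ ¬in1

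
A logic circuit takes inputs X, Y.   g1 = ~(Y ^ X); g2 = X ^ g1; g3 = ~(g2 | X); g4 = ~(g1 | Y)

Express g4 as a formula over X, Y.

~((~(Y ^ X)) | Y)

g1 = ~(Y ^ X)
g4 = ~(g1 | Y) = ~((~(Y ^ X)) | Y)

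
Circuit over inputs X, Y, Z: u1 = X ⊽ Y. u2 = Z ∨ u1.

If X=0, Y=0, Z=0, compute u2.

u1 = 0 ⊽ 0 = 1
u2 = 0 ∨ 1 = 1

1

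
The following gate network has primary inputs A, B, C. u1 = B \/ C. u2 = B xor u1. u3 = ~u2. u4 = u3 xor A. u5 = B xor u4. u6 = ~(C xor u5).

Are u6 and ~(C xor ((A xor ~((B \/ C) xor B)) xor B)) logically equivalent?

Yes

u1 = B \/ C
u2 = B xor u1 = B xor (B \/ C)
u3 = ~u2 = ~(B xor (B \/ C))
u4 = u3 xor A = ~(B xor (B \/ C)) xor A
u5 = B xor u4 = B xor (~(B xor (B \/ C)) xor A)
u6 = ~(C xor u5) = ~(C xor (B xor (~(B xor (B \/ C)) xor A)))
At A=0, B=0, C=0: circuit gives 0, formula gives 0.
At A=0, B=1, C=0: circuit gives 1, formula gives 1.
Agrees on all 8 inputs.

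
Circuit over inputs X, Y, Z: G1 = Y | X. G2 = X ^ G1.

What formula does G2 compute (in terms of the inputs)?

X ^ (Y | X)

G1 = Y | X
G2 = X ^ G1 = X ^ (Y | X)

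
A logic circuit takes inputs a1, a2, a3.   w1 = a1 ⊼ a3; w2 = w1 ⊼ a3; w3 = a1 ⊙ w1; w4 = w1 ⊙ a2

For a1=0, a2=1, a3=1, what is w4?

w1 = 0 ⊼ 1 = 1
w4 = 1 ⊙ 1 = 1

1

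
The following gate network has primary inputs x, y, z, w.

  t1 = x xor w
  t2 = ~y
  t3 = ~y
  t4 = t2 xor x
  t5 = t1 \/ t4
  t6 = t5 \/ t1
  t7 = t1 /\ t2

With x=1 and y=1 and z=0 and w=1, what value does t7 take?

t1 = 1 xor 1 = 0
t2 = ~1 = 0
t7 = 0 /\ 0 = 0

0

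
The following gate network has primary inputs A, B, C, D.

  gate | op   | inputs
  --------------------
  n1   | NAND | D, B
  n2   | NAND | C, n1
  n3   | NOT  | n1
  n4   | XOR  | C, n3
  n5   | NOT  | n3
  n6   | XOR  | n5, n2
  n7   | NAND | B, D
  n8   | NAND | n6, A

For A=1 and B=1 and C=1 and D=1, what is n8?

0

n1 = 1 NAND 1 = 0
n2 = 1 NAND 0 = 1
n3 = NOT 0 = 1
n5 = NOT 1 = 0
n6 = 0 XOR 1 = 1
n8 = 1 NAND 1 = 0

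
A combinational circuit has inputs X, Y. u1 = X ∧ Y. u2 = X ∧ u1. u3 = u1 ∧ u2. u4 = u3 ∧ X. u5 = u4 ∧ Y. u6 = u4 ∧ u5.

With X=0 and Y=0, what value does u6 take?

u1 = 0 ∧ 0 = 0
u2 = 0 ∧ 0 = 0
u3 = 0 ∧ 0 = 0
u4 = 0 ∧ 0 = 0
u5 = 0 ∧ 0 = 0
u6 = 0 ∧ 0 = 0

0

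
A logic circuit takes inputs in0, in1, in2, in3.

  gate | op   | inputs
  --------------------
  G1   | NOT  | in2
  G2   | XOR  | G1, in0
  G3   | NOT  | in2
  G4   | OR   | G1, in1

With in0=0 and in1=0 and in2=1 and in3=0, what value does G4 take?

G1 = NOT 1 = 0
G4 = 0 OR 0 = 0

0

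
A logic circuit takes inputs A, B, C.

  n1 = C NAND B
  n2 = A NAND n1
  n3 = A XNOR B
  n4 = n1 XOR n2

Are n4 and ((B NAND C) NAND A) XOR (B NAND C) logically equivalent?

Yes

n1 = C NAND B
n2 = A NAND n1 = A NAND (C NAND B)
n4 = n1 XOR n2 = (C NAND B) XOR (A NAND (C NAND B))
At A=0, B=0, C=0: circuit gives 0, formula gives 0.
At A=0, B=1, C=1: circuit gives 1, formula gives 1.
Agrees on all 8 inputs.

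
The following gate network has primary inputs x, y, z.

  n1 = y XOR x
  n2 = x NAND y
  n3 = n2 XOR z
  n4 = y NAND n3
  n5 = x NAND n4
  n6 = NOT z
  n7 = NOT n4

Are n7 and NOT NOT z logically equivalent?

n2 = x NAND y
n3 = n2 XOR z = (x NAND y) XOR z
n4 = y NAND n3 = y NAND ((x NAND y) XOR z)
n7 = NOT n4 = NOT (y NAND ((x NAND y) XOR z))
At x=0, y=0, z=1: circuit gives 0, formula gives 1.

No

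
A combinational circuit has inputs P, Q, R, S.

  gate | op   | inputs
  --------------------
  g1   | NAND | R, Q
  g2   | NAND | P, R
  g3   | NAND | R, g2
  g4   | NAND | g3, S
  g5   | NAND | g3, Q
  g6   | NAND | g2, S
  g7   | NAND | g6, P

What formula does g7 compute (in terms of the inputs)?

((P NAND R) NAND S) NAND P

g2 = P NAND R
g6 = g2 NAND S = (P NAND R) NAND S
g7 = g6 NAND P = ((P NAND R) NAND S) NAND P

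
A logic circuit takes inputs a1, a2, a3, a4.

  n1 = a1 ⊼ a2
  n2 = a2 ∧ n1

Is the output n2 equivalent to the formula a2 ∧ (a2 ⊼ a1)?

n1 = a1 ⊼ a2
n2 = a2 ∧ n1 = a2 ∧ (a1 ⊼ a2)
At a1=0, a2=0, a3=0, a4=0: circuit gives 0, formula gives 0.
At a1=0, a2=1, a3=0, a4=0: circuit gives 1, formula gives 1.
Agrees on all 16 inputs.

Yes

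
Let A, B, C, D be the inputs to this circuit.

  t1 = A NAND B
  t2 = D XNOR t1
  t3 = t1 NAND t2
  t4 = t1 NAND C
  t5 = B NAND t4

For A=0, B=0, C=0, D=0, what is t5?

1

t1 = 0 NAND 0 = 1
t4 = 1 NAND 0 = 1
t5 = 0 NAND 1 = 1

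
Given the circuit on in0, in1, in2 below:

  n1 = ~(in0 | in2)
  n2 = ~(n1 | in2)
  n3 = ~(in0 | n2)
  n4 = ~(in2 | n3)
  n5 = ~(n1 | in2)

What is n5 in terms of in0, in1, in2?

n1 = ~(in0 | in2)
n5 = ~(n1 | in2) = ~((~(in0 | in2)) | in2)

~((~(in0 | in2)) | in2)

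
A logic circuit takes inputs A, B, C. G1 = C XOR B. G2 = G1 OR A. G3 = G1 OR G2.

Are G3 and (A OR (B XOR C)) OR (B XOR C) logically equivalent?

G1 = C XOR B
G2 = G1 OR A = (C XOR B) OR A
G3 = G1 OR G2 = (C XOR B) OR ((C XOR B) OR A)
At A=0, B=0, C=0: circuit gives 0, formula gives 0.
At A=0, B=0, C=1: circuit gives 1, formula gives 1.
Agrees on all 8 inputs.

Yes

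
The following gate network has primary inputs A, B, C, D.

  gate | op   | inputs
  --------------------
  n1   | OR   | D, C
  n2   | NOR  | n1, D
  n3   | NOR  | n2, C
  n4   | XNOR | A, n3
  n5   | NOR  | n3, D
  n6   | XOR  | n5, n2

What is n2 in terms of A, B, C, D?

n1 = D OR C
n2 = n1 NOR D = (D OR C) NOR D

(D OR C) NOR D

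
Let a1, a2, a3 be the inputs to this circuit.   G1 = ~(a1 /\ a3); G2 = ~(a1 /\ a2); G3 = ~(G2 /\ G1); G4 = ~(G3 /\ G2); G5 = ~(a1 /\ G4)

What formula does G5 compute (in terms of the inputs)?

~(a1 /\ (~((~((~(a1 /\ a2)) /\ (~(a1 /\ a3)))) /\ (~(a1 /\ a2)))))

G1 = ~(a1 /\ a3)
G2 = ~(a1 /\ a2)
G3 = ~(G2 /\ G1) = ~((~(a1 /\ a2)) /\ (~(a1 /\ a3)))
G4 = ~(G3 /\ G2) = ~((~((~(a1 /\ a2)) /\ (~(a1 /\ a3)))) /\ (~(a1 /\ a2)))
G5 = ~(a1 /\ G4) = ~(a1 /\ (~((~((~(a1 /\ a2)) /\ (~(a1 /\ a3)))) /\ (~(a1 /\ a2)))))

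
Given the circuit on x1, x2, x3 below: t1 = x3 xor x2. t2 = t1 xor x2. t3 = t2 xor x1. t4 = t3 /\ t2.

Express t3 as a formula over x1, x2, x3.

((x3 xor x2) xor x2) xor x1

t1 = x3 xor x2
t2 = t1 xor x2 = (x3 xor x2) xor x2
t3 = t2 xor x1 = ((x3 xor x2) xor x2) xor x1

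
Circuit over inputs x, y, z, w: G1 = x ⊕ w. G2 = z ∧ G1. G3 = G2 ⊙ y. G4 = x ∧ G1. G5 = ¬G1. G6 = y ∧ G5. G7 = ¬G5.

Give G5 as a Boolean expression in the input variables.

¬(x ⊕ w)

G1 = x ⊕ w
G5 = ¬G1 = ¬(x ⊕ w)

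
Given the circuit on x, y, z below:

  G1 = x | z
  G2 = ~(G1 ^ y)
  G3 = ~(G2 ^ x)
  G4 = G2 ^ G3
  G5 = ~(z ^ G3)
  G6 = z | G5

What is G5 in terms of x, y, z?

~(z ^ (~((~((x | z) ^ y)) ^ x)))

G1 = x | z
G2 = ~(G1 ^ y) = ~((x | z) ^ y)
G3 = ~(G2 ^ x) = ~((~((x | z) ^ y)) ^ x)
G5 = ~(z ^ G3) = ~(z ^ (~((~((x | z) ^ y)) ^ x)))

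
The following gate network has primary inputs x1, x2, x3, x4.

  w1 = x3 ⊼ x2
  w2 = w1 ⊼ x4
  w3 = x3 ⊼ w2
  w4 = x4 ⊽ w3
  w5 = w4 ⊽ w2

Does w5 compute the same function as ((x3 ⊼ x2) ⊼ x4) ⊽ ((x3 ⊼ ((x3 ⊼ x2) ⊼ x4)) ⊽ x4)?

w1 = x3 ⊼ x2
w2 = w1 ⊼ x4 = (x3 ⊼ x2) ⊼ x4
w3 = x3 ⊼ w2 = x3 ⊼ ((x3 ⊼ x2) ⊼ x4)
w4 = x4 ⊽ w3 = x4 ⊽ (x3 ⊼ ((x3 ⊼ x2) ⊼ x4))
w5 = w4 ⊽ w2 = (x4 ⊽ (x3 ⊼ ((x3 ⊼ x2) ⊼ x4))) ⊽ ((x3 ⊼ x2) ⊼ x4)
At x1=0, x2=0, x3=0, x4=0: circuit gives 0, formula gives 0.
At x1=0, x2=0, x3=0, x4=1: circuit gives 1, formula gives 1.
Agrees on all 16 inputs.

Yes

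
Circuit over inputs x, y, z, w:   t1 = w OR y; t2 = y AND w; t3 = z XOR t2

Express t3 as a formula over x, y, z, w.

t2 = y AND w
t3 = z XOR t2 = z XOR (y AND w)

z XOR (y AND w)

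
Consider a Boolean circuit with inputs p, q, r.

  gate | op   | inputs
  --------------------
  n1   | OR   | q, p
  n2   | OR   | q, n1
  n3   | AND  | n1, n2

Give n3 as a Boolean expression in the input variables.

n1 = q OR p
n2 = q OR n1 = q OR (q OR p)
n3 = n1 AND n2 = (q OR p) AND (q OR (q OR p))

(q OR p) AND (q OR (q OR p))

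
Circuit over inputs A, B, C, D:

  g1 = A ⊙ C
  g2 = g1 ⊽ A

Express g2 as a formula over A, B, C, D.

g1 = A ⊙ C
g2 = g1 ⊽ A = (A ⊙ C) ⊽ A

(A ⊙ C) ⊽ A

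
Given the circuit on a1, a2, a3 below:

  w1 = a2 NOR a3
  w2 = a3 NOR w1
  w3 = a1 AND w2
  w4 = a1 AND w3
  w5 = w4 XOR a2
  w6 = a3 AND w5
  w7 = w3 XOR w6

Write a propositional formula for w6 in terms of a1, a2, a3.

a3 AND ((a1 AND (a1 AND (a3 NOR (a2 NOR a3)))) XOR a2)

w1 = a2 NOR a3
w2 = a3 NOR w1 = a3 NOR (a2 NOR a3)
w3 = a1 AND w2 = a1 AND (a3 NOR (a2 NOR a3))
w4 = a1 AND w3 = a1 AND (a1 AND (a3 NOR (a2 NOR a3)))
w5 = w4 XOR a2 = (a1 AND (a1 AND (a3 NOR (a2 NOR a3)))) XOR a2
w6 = a3 AND w5 = a3 AND ((a1 AND (a1 AND (a3 NOR (a2 NOR a3)))) XOR a2)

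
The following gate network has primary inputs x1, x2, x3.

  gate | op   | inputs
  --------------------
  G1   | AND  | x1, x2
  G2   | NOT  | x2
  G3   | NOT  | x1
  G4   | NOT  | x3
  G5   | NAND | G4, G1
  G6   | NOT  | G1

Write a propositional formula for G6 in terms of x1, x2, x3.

NOT (x1 AND x2)

G1 = x1 AND x2
G6 = NOT G1 = NOT (x1 AND x2)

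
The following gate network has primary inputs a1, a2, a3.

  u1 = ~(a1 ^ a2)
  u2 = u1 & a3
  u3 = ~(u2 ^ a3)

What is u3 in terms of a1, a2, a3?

~(((~(a1 ^ a2)) & a3) ^ a3)

u1 = ~(a1 ^ a2)
u2 = u1 & a3 = (~(a1 ^ a2)) & a3
u3 = ~(u2 ^ a3) = ~(((~(a1 ^ a2)) & a3) ^ a3)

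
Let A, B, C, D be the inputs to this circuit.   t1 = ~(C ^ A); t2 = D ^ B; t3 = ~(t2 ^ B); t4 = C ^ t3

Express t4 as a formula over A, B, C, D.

C ^ (~((D ^ B) ^ B))

t2 = D ^ B
t3 = ~(t2 ^ B) = ~((D ^ B) ^ B)
t4 = C ^ t3 = C ^ (~((D ^ B) ^ B))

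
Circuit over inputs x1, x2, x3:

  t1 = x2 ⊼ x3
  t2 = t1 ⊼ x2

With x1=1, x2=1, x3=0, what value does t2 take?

t1 = 1 ⊼ 0 = 1
t2 = 1 ⊼ 1 = 0

0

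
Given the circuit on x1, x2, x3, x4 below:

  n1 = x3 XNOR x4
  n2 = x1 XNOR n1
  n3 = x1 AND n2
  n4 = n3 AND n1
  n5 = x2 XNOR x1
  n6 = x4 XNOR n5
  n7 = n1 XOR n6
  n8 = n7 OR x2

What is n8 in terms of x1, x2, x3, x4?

((x3 XNOR x4) XOR (x4 XNOR (x2 XNOR x1))) OR x2

n1 = x3 XNOR x4
n5 = x2 XNOR x1
n6 = x4 XNOR n5 = x4 XNOR (x2 XNOR x1)
n7 = n1 XOR n6 = (x3 XNOR x4) XOR (x4 XNOR (x2 XNOR x1))
n8 = n7 OR x2 = ((x3 XNOR x4) XOR (x4 XNOR (x2 XNOR x1))) OR x2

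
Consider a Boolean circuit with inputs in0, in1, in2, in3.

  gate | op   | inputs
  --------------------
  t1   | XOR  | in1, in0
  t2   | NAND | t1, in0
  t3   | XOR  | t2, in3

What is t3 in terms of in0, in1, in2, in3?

((in1 XOR in0) NAND in0) XOR in3

t1 = in1 XOR in0
t2 = t1 NAND in0 = (in1 XOR in0) NAND in0
t3 = t2 XOR in3 = ((in1 XOR in0) NAND in0) XOR in3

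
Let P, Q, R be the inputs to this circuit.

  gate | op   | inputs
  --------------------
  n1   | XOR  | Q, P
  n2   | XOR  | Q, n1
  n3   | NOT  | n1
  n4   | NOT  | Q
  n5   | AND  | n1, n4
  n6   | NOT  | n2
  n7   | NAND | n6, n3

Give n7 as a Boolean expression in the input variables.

n1 = Q XOR P
n2 = Q XOR n1 = Q XOR (Q XOR P)
n3 = NOT n1 = NOT (Q XOR P)
n6 = NOT n2 = NOT (Q XOR (Q XOR P))
n7 = n6 NAND n3 = NOT (Q XOR (Q XOR P)) NAND NOT (Q XOR P)

NOT (Q XOR (Q XOR P)) NAND NOT (Q XOR P)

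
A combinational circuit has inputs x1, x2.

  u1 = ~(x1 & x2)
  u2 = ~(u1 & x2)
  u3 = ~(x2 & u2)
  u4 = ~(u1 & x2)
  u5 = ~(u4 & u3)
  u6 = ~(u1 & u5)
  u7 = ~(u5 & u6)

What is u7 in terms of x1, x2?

~((~((~((~(x1 & x2)) & x2)) & (~(x2 & (~((~(x1 & x2)) & x2)))))) & (~((~(x1 & x2)) & (~((~((~(x1 & x2)) & x2)) & (~(x2 & (~((~(x1 & x2)) & x2)))))))))

u1 = ~(x1 & x2)
u2 = ~(u1 & x2) = ~((~(x1 & x2)) & x2)
u3 = ~(x2 & u2) = ~(x2 & (~((~(x1 & x2)) & x2)))
u4 = ~(u1 & x2) = ~((~(x1 & x2)) & x2)
u5 = ~(u4 & u3) = ~((~((~(x1 & x2)) & x2)) & (~(x2 & (~((~(x1 & x2)) & x2)))))
u6 = ~(u1 & u5) = ~((~(x1 & x2)) & (~((~((~(x1 & x2)) & x2)) & (~(x2 & (~((~(x1 & x2)) & x2)))))))
u7 = ~(u5 & u6) = ~((~((~((~(x1 & x2)) & x2)) & (~(x2 & (~((~(x1 & x2)) & x2)))))) & (~((~(x1 & x2)) & (~((~((~(x1 & x2)) & x2)) & (~(x2 & (~((~(x1 & x2)) & x2)))))))))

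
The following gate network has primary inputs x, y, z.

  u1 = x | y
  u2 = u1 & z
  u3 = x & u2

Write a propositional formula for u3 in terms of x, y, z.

x & ((x | y) & z)

u1 = x | y
u2 = u1 & z = (x | y) & z
u3 = x & u2 = x & ((x | y) & z)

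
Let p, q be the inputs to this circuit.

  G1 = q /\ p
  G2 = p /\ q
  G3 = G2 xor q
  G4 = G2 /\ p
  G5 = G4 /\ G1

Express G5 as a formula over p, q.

G1 = q /\ p
G2 = p /\ q
G4 = G2 /\ p = (p /\ q) /\ p
G5 = G4 /\ G1 = ((p /\ q) /\ p) /\ (q /\ p)

((p /\ q) /\ p) /\ (q /\ p)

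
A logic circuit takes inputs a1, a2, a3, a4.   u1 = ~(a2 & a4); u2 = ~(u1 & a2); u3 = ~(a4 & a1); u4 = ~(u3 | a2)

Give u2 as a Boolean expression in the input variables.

u1 = ~(a2 & a4)
u2 = ~(u1 & a2) = ~((~(a2 & a4)) & a2)

~((~(a2 & a4)) & a2)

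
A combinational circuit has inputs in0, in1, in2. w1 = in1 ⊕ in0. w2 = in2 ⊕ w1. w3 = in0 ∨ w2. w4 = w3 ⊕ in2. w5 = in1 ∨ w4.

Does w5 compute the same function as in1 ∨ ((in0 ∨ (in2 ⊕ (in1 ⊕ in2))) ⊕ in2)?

No

w1 = in1 ⊕ in0
w2 = in2 ⊕ w1 = in2 ⊕ (in1 ⊕ in0)
w3 = in0 ∨ w2 = in0 ∨ (in2 ⊕ (in1 ⊕ in0))
w4 = w3 ⊕ in2 = (in0 ∨ (in2 ⊕ (in1 ⊕ in0))) ⊕ in2
w5 = in1 ∨ w4 = in1 ∨ ((in0 ∨ (in2 ⊕ (in1 ⊕ in0))) ⊕ in2)
At in0=0, in1=0, in2=1: circuit gives 0, formula gives 1.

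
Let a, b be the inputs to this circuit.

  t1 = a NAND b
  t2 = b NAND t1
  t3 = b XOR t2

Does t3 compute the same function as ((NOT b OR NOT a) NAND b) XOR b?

t1 = a NAND b
t2 = b NAND t1 = b NAND (a NAND b)
t3 = b XOR t2 = b XOR (b NAND (a NAND b))
At a=1, b=1: circuit gives 0, formula gives 0.
At a=0, b=0: circuit gives 1, formula gives 1.
Agrees on all 4 inputs.

Yes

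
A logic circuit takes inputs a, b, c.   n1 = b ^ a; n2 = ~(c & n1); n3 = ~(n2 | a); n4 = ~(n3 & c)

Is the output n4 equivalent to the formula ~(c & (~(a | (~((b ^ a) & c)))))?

Yes

n1 = b ^ a
n2 = ~(c & n1) = ~(c & (b ^ a))
n3 = ~(n2 | a) = ~((~(c & (b ^ a))) | a)
n4 = ~(n3 & c) = ~((~((~(c & (b ^ a))) | a)) & c)
At a=0, b=1, c=1: circuit gives 0, formula gives 0.
At a=0, b=0, c=0: circuit gives 1, formula gives 1.
Agrees on all 8 inputs.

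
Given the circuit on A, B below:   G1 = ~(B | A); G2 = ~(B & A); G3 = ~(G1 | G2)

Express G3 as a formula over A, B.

~((~(B | A)) | (~(B & A)))

G1 = ~(B | A)
G2 = ~(B & A)
G3 = ~(G1 | G2) = ~((~(B | A)) | (~(B & A)))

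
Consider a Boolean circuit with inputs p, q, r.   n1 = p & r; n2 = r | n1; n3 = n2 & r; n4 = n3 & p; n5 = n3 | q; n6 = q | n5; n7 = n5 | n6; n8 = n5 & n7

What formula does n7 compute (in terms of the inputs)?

(((r | (p & r)) & r) | q) | (q | (((r | (p & r)) & r) | q))

n1 = p & r
n2 = r | n1 = r | (p & r)
n3 = n2 & r = (r | (p & r)) & r
n5 = n3 | q = ((r | (p & r)) & r) | q
n6 = q | n5 = q | (((r | (p & r)) & r) | q)
n7 = n5 | n6 = (((r | (p & r)) & r) | q) | (q | (((r | (p & r)) & r) | q))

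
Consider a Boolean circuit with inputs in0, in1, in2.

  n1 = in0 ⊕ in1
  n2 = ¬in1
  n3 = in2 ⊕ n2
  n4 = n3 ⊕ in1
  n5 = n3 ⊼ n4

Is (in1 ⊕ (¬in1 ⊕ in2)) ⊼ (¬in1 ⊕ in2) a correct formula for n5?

Yes

n2 = ¬in1
n3 = in2 ⊕ n2 = in2 ⊕ ¬in1
n4 = n3 ⊕ in1 = (in2 ⊕ ¬in1) ⊕ in1
n5 = n3 ⊼ n4 = (in2 ⊕ ¬in1) ⊼ ((in2 ⊕ ¬in1) ⊕ in1)
At in0=0, in1=0, in2=0: circuit gives 0, formula gives 0.
At in0=0, in1=0, in2=1: circuit gives 1, formula gives 1.
Agrees on all 8 inputs.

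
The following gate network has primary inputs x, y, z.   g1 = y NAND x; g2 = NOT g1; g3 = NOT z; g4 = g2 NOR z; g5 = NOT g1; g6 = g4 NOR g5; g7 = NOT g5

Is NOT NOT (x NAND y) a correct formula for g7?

Yes

g1 = y NAND x
g5 = NOT g1 = NOT (y NAND x)
g7 = NOT g5 = NOT NOT (y NAND x)
At x=1, y=1, z=0: circuit gives 0, formula gives 0.
At x=0, y=0, z=0: circuit gives 1, formula gives 1.
Agrees on all 8 inputs.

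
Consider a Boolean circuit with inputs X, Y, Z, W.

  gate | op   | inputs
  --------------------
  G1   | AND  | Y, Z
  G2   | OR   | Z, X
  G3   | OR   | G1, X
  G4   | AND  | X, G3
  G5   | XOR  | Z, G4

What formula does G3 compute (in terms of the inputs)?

(Y AND Z) OR X

G1 = Y AND Z
G3 = G1 OR X = (Y AND Z) OR X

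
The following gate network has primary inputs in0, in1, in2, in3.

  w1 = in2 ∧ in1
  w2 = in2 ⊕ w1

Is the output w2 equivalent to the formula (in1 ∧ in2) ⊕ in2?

Yes

w1 = in2 ∧ in1
w2 = in2 ⊕ w1 = in2 ⊕ (in2 ∧ in1)
At in0=0, in1=0, in2=0, in3=0: circuit gives 0, formula gives 0.
At in0=0, in1=0, in2=1, in3=0: circuit gives 1, formula gives 1.
Agrees on all 16 inputs.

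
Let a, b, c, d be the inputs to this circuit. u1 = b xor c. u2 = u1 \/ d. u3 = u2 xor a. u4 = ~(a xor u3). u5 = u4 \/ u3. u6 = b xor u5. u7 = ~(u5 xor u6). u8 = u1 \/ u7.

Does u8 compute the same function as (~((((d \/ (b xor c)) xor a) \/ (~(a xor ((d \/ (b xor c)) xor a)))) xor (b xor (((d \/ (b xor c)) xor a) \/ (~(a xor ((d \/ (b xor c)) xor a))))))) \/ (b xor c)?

Yes

u1 = b xor c
u2 = u1 \/ d = (b xor c) \/ d
u3 = u2 xor a = ((b xor c) \/ d) xor a
u4 = ~(a xor u3) = ~(a xor (((b xor c) \/ d) xor a))
u5 = u4 \/ u3 = (~(a xor (((b xor c) \/ d) xor a))) \/ (((b xor c) \/ d) xor a)
u6 = b xor u5 = b xor ((~(a xor (((b xor c) \/ d) xor a))) \/ (((b xor c) \/ d) xor a))
u7 = ~(u5 xor u6) = ~(((~(a xor (((b xor c) \/ d) xor a))) \/ (((b xor c) \/ d) xor a)) xor (b xor ((~(a xor (((b xor c) \/ d) xor a))) \/ (((b xor c) \/ d) xor a))))
u8 = u1 \/ u7 = (b xor c) \/ (~(((~(a xor (((b xor c) \/ d) xor a))) \/ (((b xor c) \/ d) xor a)) xor (b xor ((~(a xor (((b xor c) \/ d) xor a))) \/ (((b xor c) \/ d) xor a)))))
At a=0, b=1, c=1, d=0: circuit gives 0, formula gives 0.
At a=0, b=0, c=0, d=0: circuit gives 1, formula gives 1.
Agrees on all 16 inputs.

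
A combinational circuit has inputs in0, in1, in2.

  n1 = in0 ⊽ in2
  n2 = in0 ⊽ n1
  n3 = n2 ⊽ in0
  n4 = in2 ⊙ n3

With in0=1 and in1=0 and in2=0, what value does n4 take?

n1 = 1 ⊽ 0 = 0
n2 = 1 ⊽ 0 = 0
n3 = 0 ⊽ 1 = 0
n4 = 0 ⊙ 0 = 1

1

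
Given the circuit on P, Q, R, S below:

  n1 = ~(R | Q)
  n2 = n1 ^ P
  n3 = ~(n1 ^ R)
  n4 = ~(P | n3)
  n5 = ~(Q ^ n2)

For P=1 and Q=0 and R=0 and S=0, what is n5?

n1 = ~(0 | 0) = 1
n2 = 1 ^ 1 = 0
n5 = ~(0 ^ 0) = 1

1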